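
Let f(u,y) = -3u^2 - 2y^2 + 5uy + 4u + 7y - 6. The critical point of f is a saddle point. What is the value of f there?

∂f/∂u = -6u + 5y + 4 = 0 and ∂f/∂y = 5u - 4y + 7 = 0, so (u, y) = (-51, -62).
The Hessian has f_{uu} = -6, f_{yy} = -4, f_{uy} = 5, giving D = -1 < 0, so the point is a saddle point.
f(-51, -62) = -325.

-325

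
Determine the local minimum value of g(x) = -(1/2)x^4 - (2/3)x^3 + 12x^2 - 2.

-2

g'(x) = -2x^3 - 2x^2 + 24x = 0 at x = -4, 0, 3.
Since g''(x) = -6x^2 - 4x + 24, we get g''(-4) = -56 < 0 ⇒ local maximum; g''(0) = 24 > 0 ⇒ local minimum; g''(3) = -42 < 0 ⇒ local maximum.
Thus g has its local minimum at x = 0, with value -2.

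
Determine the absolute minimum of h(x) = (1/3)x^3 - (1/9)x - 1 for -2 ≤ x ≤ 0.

h'(x) = x^2 - 1/9, whose only zero in [-2, 0] is x = -1/3.
Candidates: h(-2) = -31/9; h(-1/3) = -79/81; h(0) = -1.
The minimum over the interval is -31/9, attained at x = -2.

-31/9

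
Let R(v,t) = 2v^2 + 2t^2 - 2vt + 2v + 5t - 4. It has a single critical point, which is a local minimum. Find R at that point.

-21/2

∂R/∂v = 4v - 2t + 2 = 0 and ∂R/∂t = -2v + 4t + 5 = 0, so (v, t) = (-3/2, -2).
The Hessian has R_{vv} = 4, R_{tt} = 4, R_{vt} = -2, giving D = 12 > 0 with R_{vv} > 0, so the point is a local minimum.
R(-3/2, -2) = -21/2.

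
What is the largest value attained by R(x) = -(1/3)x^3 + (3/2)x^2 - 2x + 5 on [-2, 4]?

53/3

Differentiating, R'(x) = -x^2 + 3x - 2; which vanishes at x = 1 and x = 2.
Compare values at every candidate in [-2, 4]: R(-2) = 53/3,  R(1) = 25/6,  R(2) = 13/3,  R(4) = -1/3.
Hence the absolute maximum is 53/3 at x = -2.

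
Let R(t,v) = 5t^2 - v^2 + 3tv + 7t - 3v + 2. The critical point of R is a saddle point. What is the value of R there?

117/29

∂R/∂t = 10t + 3v + 7 = 0 and ∂R/∂v = 3t - 2v - 3 = 0, so (t, v) = (-5/29, -51/29).
The Hessian has R_{tt} = 10, R_{vv} = -2, R_{tv} = 3, giving D = -29 < 0, so the point is a saddle point.
R(-5/29, -51/29) = 117/29.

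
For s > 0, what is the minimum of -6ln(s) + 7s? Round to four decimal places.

6.9249

g'(s) = -6/s + 7 = 0 gives s = 6/7.
g''(s) = 6/s², which is positive for s > 0, so this is a local minimum.
g(6/7) = -6·ln(6/7) + 6 ≈ 6.9249.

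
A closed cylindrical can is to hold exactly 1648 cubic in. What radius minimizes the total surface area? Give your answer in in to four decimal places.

With radius r and height h, πr²h = 1648 so h = 1648/(πr²), and S(r) = 2πr² + 2πrh = 2πr² + 2·1648/r.
S'(r) = 4πr − 2·1648/r² = 0 ⇒ r³ = 1648/(2π), so r ≈ 6.4012 and h = 2r ≈ 12.8023.
S''(r) = 4π + 4·1648/r³ > 0, so this is the minimum; S ≈ 772.3592.

6.4012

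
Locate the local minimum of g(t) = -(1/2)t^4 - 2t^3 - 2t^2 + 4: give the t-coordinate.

g'(t) = -2t^3 - 6t^2 - 4t. Setting g'(t) = 0 gives t ∈ {-2, -1, 0}.
g''(t) = -6t^2 - 12t - 4. g''(-2) = -4 < 0 ⇒ local maximum; g''(-1) = 2 > 0 ⇒ local minimum; g''(0) = -4 < 0 ⇒ local maximum.
Thus g has its local minimum at t = -1, with value 7/2.

-1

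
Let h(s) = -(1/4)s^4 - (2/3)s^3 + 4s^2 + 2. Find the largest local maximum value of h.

134/3

Critical points: h'(s) = -s^3 - 2s^2 + 8s vanishes at s = -4, 0, 2.
Second-derivative test with h''(s) = -3s^2 - 4s + 8: h''(-4) = -24 < 0 ⇒ local maximum; h''(0) = 8 > 0 ⇒ local minimum; h''(2) = -12 < 0 ⇒ local maximum.
Thus h has its largest local maximum at s = -4, with value 134/3.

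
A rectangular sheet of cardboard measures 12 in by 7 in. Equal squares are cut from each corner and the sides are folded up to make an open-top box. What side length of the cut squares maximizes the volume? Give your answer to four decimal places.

With cut size x, the volume is V(x) = x(12 − 2x)(7 − 2x) for 0 < x < 3.5.
V'(x) = 12x^2 − 76x + 84. Setting V'(x) = 0 gives x ≈ 1.4266 (the root in (0, 3.5)).
V''(x) = 24x − 76 is negative there, so this is the maximum; V ≈ 54.1109.

1.4266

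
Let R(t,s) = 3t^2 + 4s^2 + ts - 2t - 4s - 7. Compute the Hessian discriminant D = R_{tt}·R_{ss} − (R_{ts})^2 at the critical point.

47

∂R/∂t = 6t + s - 2 = 0 and ∂R/∂s = t + 8s - 4 = 0, so (t, s) = (12/47, 22/47).
The Hessian has R_{tt} = 6, R_{ss} = 8, R_{ts} = 1, giving D = 47 > 0 with R_{tt} > 0, so the point is a local minimum.
D = (6)·(8) − (1)^2 = 47.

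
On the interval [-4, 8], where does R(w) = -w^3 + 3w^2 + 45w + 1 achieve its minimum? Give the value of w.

-3

R'(w) = -3w^2 + 6w + 45, which vanishes at w = -3 and w = 5.
Compare values at every candidate in [-4, 8]: R(-4) = -67,  R(-3) = -80,  R(5) = 176,  R(8) = 41.
Hence the absolute minimum is -80 at w = -3.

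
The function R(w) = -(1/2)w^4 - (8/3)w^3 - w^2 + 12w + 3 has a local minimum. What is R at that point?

R'(w) = -2w^3 - 8w^2 - 2w + 12. Setting R'(w) = 0 gives w ∈ {-3, -2, 1}.
Since R''(w) = -6w^2 - 16w - 2, we get R''(-3) = -8 < 0 ⇒ local maximum; R''(-2) = 6 > 0 ⇒ local minimum; R''(1) = -24 < 0 ⇒ local maximum.
The local minimum is R(-2) = -35/3.

-35/3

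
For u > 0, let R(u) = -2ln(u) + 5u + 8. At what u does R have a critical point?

2/5

R'(u) = -2/u + 5 = 0 gives u = 2/5.
R''(u) = 2/u², which is positive for u > 0, so this is a local minimum.
R(2/5) = -2·ln(2/5) + 2 + 8 ≈ 11.8326.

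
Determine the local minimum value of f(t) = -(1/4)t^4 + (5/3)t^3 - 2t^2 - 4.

f'(t) = -t^3 + 5t^2 - 4t = 0 at t = 0, 1, 4.
f''(t) = -3t^2 + 10t - 4. f''(0) = -4 < 0 ⇒ local maximum; f''(1) = 3 > 0 ⇒ local minimum; f''(4) = -12 < 0 ⇒ local maximum.
Thus f has its local minimum at t = 1, with value -55/12.

-55/12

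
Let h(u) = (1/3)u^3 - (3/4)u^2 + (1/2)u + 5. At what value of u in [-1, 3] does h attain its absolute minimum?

-1

h'(u) = u^2 - (3/2)u + 1/2, which vanishes at u = 1/2 and u = 1.
Candidates: h(-1) = 41/12,  h(1/2) = 245/48,  h(1) = 61/12,  h(3) = 35/4.
The minimum over the interval is 41/12, attained at u = -1.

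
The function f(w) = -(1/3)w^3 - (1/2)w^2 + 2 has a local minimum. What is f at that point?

11/6

f'(w) = -w^2 - w = 0 at w = -1, 0.
Since f''(w) = -2w - 1, we get f''(-1) = 1 > 0 ⇒ local minimum; f''(0) = -1 < 0 ⇒ local maximum.
So the local minimum value is f(-1) = 11/6.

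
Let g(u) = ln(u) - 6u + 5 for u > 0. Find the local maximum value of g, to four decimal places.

g'(u) = 1/u − 6 = 0 gives u = 1/6.
g''(u) = -1/u², which is negative for u > 0, so this is a local maximum.
g(1/6) = 1·ln(1/6) - 1 + 5 ≈ 2.2082.

2.2082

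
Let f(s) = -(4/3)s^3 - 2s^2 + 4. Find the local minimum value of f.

10/3

Critical points: f'(s) = -4s^2 - 4s vanishes at s = -1, 0.
Since f''(s) = -8s - 4, we get f''(-1) = 4 > 0 ⇒ local minimum; f''(0) = -4 < 0 ⇒ local maximum.
Thus f has its local minimum at s = -1, with value 10/3.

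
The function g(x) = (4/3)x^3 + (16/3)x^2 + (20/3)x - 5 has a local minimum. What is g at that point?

-23/3

g'(x) = 4x^2 + (32/3)x + 20/3. Setting g'(x) = 0 gives x ∈ {-5/3, -1}.
Second-derivative test with g''(x) = 8x + 32/3: g''(-5/3) = -8/3 < 0 ⇒ local maximum; g''(-1) = 8/3 > 0 ⇒ local minimum.
The local minimum is g(-1) = -23/3.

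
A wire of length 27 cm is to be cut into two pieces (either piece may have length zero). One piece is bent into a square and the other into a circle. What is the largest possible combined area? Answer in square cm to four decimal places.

58.0120

Let x be the length used for the square. Square side x/4; circle radius (27−x)/(2π).
A(x) = (x/4)² + π·((27−x)/(2π))² = x²/16 + (27−x)²/(4π) for 0 ≤ x ≤ 27. A'(x) = x/8 − (27−x)/(2π) = 0 gives x = 4·27/(π+4) ≈ 15.1227.
A'' > 0, so the interior critical point is a minimum; the maximum is at an endpoint. A(0) = 58.0120 and A(27) = 45.5625, so the largest area is 58.0120.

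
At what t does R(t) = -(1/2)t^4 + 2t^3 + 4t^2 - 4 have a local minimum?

R'(t) = -2t^3 + 6t^2 + 8t. Setting R'(t) = 0 gives t ∈ {-1, 0, 4}.
R''(t) = -6t^2 + 12t + 8. R''(-1) = -10 < 0 ⇒ local maximum; R''(0) = 8 > 0 ⇒ local minimum; R''(4) = -40 < 0 ⇒ local maximum.
So the local minimum value is R(0) = -4.

0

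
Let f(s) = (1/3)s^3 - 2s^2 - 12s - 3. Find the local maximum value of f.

31/3

f'(s) = s^2 - 4s - 12. Setting f'(s) = 0 gives s ∈ {-2, 6}.
Second-derivative test with f''(s) = 2s - 4: f''(-2) = -8 < 0 ⇒ local maximum; f''(6) = 8 > 0 ⇒ local minimum.
The local maximum is f(-2) = 31/3.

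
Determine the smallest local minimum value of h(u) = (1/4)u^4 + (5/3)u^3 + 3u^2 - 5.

-5

Critical points: h'(u) = u^3 + 5u^2 + 6u vanishes at u = -3, -2, 0.
Since h''(u) = 3u^2 + 10u + 6, we get h''(-3) = 3 > 0 ⇒ local minimum; h''(-2) = -2 < 0 ⇒ local maximum; h''(0) = 6 > 0 ⇒ local minimum.
The smallest local minimum is h(0) = -5.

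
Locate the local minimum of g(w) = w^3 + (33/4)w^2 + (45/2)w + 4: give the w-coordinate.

-5/2

g'(w) = 3w^2 + (33/2)w + 45/2. Setting g'(w) = 0 gives w ∈ {-3, -5/2}.
Since g''(w) = 6w + 33/2, we get g''(-3) = -3/2 < 0 ⇒ local maximum; g''(-5/2) = 3/2 > 0 ⇒ local minimum.
The local minimum is g(-5/2) = -261/16.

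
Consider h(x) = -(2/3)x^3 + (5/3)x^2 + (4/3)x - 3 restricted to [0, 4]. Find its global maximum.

1

Differentiating, h'(x) = -2x^2 + (10/3)x + 4/3; whose only zero in [0, 4] is x = 2.
Evaluating at the critical points and endpoints: h(0) = -3, h(2) = 1, h(4) = -41/3.
So the maximum is h(2) = 1.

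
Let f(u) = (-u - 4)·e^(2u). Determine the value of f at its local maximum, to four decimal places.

0.0001

Differentiating with the product rule gives f'(u) = (-2u - 9)·e^(2u). Since e^(2u) > 0, the only critical point is u = -9/2.
f''(-9/2) has the same sign as -2 < 0, so this is a local maximum.
f(-9/2) = (1/2)·e^(-9) ≈ 0.0001.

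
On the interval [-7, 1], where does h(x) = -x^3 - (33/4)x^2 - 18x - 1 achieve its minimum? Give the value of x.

1

Differentiating, h'(x) = -3x^2 - (33/2)x - 18; which vanishes at x = -4 and x = -3/2.
Compare values at every candidate in [-7, 1]: h(-7) = 255/4,  h(-4) = 3,  h(-3/2) = 173/16,  h(1) = -113/4.
The minimum over the interval is -113/4, attained at x = 1.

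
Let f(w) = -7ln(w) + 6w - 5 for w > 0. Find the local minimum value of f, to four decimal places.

0.9209

f'(w) = -7/w + 6 = 0 gives w = 7/6.
f''(w) = 7/w², which is positive for w > 0, so this is a local minimum.
f(7/6) = -7·ln(7/6) + 7 - 5 ≈ 0.9209.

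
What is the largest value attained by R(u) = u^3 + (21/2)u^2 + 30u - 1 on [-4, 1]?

R'(u) = 3u^2 + 21u + 30, whose only zero in [-4, 1] is u = -2.
Compare values at every candidate in [-4, 1]: R(-4) = -17, R(-2) = -27, R(1) = 81/2.
Hence the absolute maximum is 81/2 at u = 1.

81/2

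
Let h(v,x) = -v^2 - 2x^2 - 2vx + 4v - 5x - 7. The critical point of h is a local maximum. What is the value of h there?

∂h/∂v = -2v - 2x + 4 = 0 and ∂h/∂x = -2v - 4x - 5 = 0, so (v, x) = (13/2, -9/2).
The Hessian has h_{vv} = -2, h_{xx} = -4, h_{vx} = -2, giving D = 4 > 0 with h_{vv} < 0, so the point is a local maximum.
h(13/2, -9/2) = 69/4.

69/4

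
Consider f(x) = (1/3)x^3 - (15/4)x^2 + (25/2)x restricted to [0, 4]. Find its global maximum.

625/48

The derivative is x^2 - (15/2)x + 25/2, whose only zero in [0, 4] is x = 5/2.
Compare values at every candidate in [0, 4]: f(0) = 0; f(5/2) = 625/48; f(4) = 34/3.
The maximum over the interval is 625/48, attained at x = 5/2.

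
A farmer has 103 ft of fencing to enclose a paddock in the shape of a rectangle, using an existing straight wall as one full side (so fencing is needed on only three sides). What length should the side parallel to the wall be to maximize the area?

Let the sides perpendicular to the wall have length x and the parallel side y, so 2x + y = 103 and the area is A = xy = x(103 − 2x).
A'(x) = 103 − 4x = 0 gives x = 103/4, and A''(x) = −4 < 0 confirms a maximum.
Then y = 103 − 2·103/4 = 103/2 and A = 10609/8.

103/2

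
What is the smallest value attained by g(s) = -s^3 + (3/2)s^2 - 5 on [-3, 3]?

g'(s) = -3s^2 + 3s, which vanishes at s = 0 and s = 1.
Candidates: g(-3) = 71/2; g(0) = -5; g(1) = -9/2; g(3) = -37/2.
The minimum over the interval is -37/2, attained at s = 3.

-37/2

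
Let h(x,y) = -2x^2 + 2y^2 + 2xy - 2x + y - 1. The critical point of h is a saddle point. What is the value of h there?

-1/2

∂h/∂x = -4x + 2y - 2 = 0 and ∂h/∂y = 2x + 4y + 1 = 0, so (x, y) = (-1/2, 0).
The Hessian has h_{xx} = -4, h_{yy} = 4, h_{xy} = 2, giving D = -20 < 0, so the point is a saddle point.
h(-1/2, 0) = -1/2.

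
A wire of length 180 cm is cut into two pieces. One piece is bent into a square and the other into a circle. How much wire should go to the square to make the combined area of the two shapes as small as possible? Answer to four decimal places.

100.8178

Let x be the length used for the square. Square side x/4; circle radius (180−x)/(2π).
A(x) = (x/4)² + π·((180−x)/(2π))² = x²/16 + (180−x)²/(4π) for 0 ≤ x ≤ 180. A'(x) = x/8 − (180−x)/(2π) = 0 gives x = 4·180/(π+4) ≈ 100.8178.
A'' = 1/8 + 1/(2π) > 0, so this gives the minimum combined area; x ≈ 100.8178 cm to the square.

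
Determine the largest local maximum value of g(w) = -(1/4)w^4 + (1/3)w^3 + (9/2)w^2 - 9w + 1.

Critical points: g'(w) = -w^3 + w^2 + 9w - 9 vanishes at w = -3, 1, 3.
Second-derivative test with g''(w) = -3w^2 + 2w + 9: g''(-3) = -24 < 0 ⇒ local maximum; g''(1) = 8 > 0 ⇒ local minimum; g''(3) = -12 < 0 ⇒ local maximum.
So the largest local maximum value is g(-3) = 157/4.

157/4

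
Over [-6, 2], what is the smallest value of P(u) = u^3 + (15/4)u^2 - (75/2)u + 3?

P'(u) = 3u^2 + (15/2)u - 75/2, whose only zero in [-6, 2] is u = -5.
Candidates: P(-6) = 147; P(-5) = 637/4; P(2) = -49.
So the minimum is P(2) = -49.

-49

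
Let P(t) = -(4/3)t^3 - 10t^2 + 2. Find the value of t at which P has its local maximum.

0

P'(t) = -4t^2 - 20t. Setting P'(t) = 0 gives t ∈ {-5, 0}.
Second-derivative test with P''(t) = -8t - 20: P''(-5) = 20 > 0 ⇒ local minimum; P''(0) = -20 < 0 ⇒ local maximum.
Thus P has its local maximum at t = 0, with value 2.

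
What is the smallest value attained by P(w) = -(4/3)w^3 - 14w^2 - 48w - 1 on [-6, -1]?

103/3

P'(w) = -4w^2 - 28w - 48, which vanishes at w = -4 and w = -3.
Candidates: P(-6) = 71,  P(-4) = 157/3,  P(-3) = 53,  P(-1) = 103/3.
So the minimum is P(-1) = 103/3.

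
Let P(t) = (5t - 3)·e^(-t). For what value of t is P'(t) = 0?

8/5

P'(t) = 5·e^(-t) + (5t - 3)·(-1)·e^(-t) = (-5t + 8)·e^(-t). Since e^(-t) > 0, the only critical point is t = 8/5.
P''(8/5) has the same sign as -5 < 0, so this is a local maximum.
P(8/5) = (5)·e^(-8/5) ≈ 1.0095.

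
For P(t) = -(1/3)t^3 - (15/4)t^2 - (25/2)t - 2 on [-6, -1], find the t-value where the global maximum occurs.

-5/2

The derivative is -t^2 - (15/2)t - 25/2, which vanishes at t = -5 and t = -5/2.
Candidates: P(-6) = 10; P(-5) = 101/12; P(-5/2) = 529/48; P(-1) = 85/12.
The maximum over the interval is 529/48, attained at t = -5/2.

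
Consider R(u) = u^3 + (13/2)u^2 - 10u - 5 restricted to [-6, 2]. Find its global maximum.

165/2

R'(u) = 3u^2 + 13u - 10, which vanishes at u = -5 and u = 2/3.
Evaluating at the critical points and endpoints: R(-6) = 73,  R(-5) = 165/2,  R(2/3) = -229/27,  R(2) = 9.
So the maximum is R(-5) = 165/2.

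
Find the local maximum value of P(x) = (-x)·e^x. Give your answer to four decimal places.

0.3679

Differentiating with the product rule gives P'(x) = (-x - 1)·e^x. Since e^x > 0, the only critical point is x = -1.
P''(-1) has the same sign as -1 < 0, so this is a local maximum.
P(-1) = (1)·e^(-1) ≈ 0.3679.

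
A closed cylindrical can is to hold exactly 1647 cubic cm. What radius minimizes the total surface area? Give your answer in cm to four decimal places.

6.3999

With radius r and height h, πr²h = 1647 so h = 1647/(πr²), and S(r) = 2πr² + 2πrh = 2πr² + 2·1647/r.
S'(r) = 4πr − 2·1647/r² = 0 ⇒ r³ = 1647/(2π), so r ≈ 6.3999 and h = 2r ≈ 12.7997.
S''(r) = 4π + 4·1647/r³ > 0, so this is the minimum; S ≈ 772.0468.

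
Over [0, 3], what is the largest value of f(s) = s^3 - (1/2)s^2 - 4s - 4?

The derivative is 3s^2 - s - 4, whose only zero in [0, 3] is s = 4/3.
Compare values at every candidate in [0, 3]: f(0) = -4; f(4/3) = -212/27; f(3) = 13/2.
Hence the absolute maximum is 13/2 at s = 3.

13/2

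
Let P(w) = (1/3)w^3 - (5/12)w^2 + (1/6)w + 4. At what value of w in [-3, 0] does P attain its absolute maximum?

P'(w) = w^2 - (5/6)w + 1/6, which has no zeros in [-3, 0].
Compare values at every candidate in [-3, 0]: P(-3) = -37/4; P(0) = 4.
So the maximum is P(0) = 4.

0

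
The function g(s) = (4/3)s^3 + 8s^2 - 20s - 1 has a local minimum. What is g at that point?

-35/3

g'(s) = 4s^2 + 16s - 20 = 0 at s = -5, 1.
Second-derivative test with g''(s) = 8s + 16: g''(-5) = -24 < 0 ⇒ local maximum; g''(1) = 24 > 0 ⇒ local minimum.
The local minimum is g(1) = -35/3.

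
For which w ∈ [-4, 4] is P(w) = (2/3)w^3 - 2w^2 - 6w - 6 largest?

-1

The derivative is 2w^2 - 4w - 6, which vanishes at w = -1 and w = 3.
Compare values at every candidate in [-4, 4]: P(-4) = -170/3, P(-1) = -8/3, P(3) = -24, P(4) = -58/3.
Hence the absolute maximum is -8/3 at w = -1.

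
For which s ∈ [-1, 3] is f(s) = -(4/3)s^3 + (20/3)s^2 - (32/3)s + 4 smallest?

The derivative is -4s^2 + (40/3)s - 32/3, which vanishes at s = 4/3 and s = 2.
Compare values at every candidate in [-1, 3]: f(-1) = 68/3; f(4/3) = -124/81; f(2) = -4/3; f(3) = -4.
The minimum over the interval is -4, attained at s = 3.

3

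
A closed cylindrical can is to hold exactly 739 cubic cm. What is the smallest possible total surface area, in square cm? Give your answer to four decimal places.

452.4919

With radius r and height h, πr²h = 739 so h = 739/(πr²), and S(r) = 2πr² + 2πrh = 2πr² + 2·739/r.
S'(r) = 4πr − 2·739/r² = 0 ⇒ r³ = 739/(2π), so r ≈ 4.8995 and h = 2r ≈ 9.7991.
S''(r) = 4π + 4·739/r³ > 0, so this is the minimum; S ≈ 452.4919.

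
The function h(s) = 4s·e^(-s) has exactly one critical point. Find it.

1

h'(s) = 4·e^(-s) + (4s)·(-1)·e^(-s) = (-4s + 4)·e^(-s). Since e^(-s) > 0, the only critical point is s = 1.
h''(1) has the same sign as -4 < 0, so this is a local maximum.
h(1) = (4)·e^(-1) ≈ 1.4715.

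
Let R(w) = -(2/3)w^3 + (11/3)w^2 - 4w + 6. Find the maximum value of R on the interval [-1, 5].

Differentiating, R'(w) = -2w^2 + (22/3)w - 4; which vanishes at w = 2/3 and w = 3.
Compare values at every candidate in [-1, 5]: R(-1) = 43/3; R(2/3) = 386/81; R(3) = 9; R(5) = -17/3.
Hence the absolute maximum is 43/3 at w = -1.

43/3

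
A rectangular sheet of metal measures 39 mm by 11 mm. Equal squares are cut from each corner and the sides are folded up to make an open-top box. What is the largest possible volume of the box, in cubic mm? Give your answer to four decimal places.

With cut size x, the volume is V(x) = x(39 − 2x)(11 − 2x) for 0 < x < 5.5.
V'(x) = 12x^2 − 200x + 429. Setting V'(x) = 0 gives x ≈ 2.5286 (the root in (0, 5.5)).
V''(x) = 24x − 200 is negative there, so this is the maximum; V ≈ 510.0572.

510.0572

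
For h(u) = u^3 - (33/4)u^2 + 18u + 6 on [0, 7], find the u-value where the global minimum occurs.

0

Differentiating, h'(u) = 3u^2 - (33/2)u + 18; which vanishes at u = 3/2 and u = 4.
Evaluating at the critical points and endpoints: h(0) = 6,  h(3/2) = 285/16,  h(4) = 10,  h(7) = 283/4.
Hence the absolute minimum is 6 at u = 0.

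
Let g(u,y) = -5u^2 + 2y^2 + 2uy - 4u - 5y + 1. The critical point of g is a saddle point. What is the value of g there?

-89/44

∂g/∂u = -10u + 2y - 4 = 0 and ∂g/∂y = 2u + 4y - 5 = 0, so (u, y) = (-3/22, 29/22).
The Hessian has g_{uu} = -10, g_{yy} = 4, g_{uy} = 2, giving D = -44 < 0, so the point is a saddle point.
g(-3/22, 29/22) = -89/44.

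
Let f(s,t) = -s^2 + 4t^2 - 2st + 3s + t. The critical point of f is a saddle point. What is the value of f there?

41/20

∂f/∂s = -2s - 2t + 3 = 0 and ∂f/∂t = -2s + 8t + 1 = 0, so (s, t) = (13/10, 1/5).
The Hessian has f_{ss} = -2, f_{tt} = 8, f_{st} = -2, giving D = -20 < 0, so the point is a saddle point.
f(13/10, 1/5) = 41/20.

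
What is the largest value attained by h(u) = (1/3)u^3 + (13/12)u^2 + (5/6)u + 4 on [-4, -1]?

h'(u) = u^2 + (13/6)u + 5/6, whose only zero in [-4, -1] is u = -5/3.
Evaluating at the critical points and endpoints: h(-4) = -10/3; h(-5/3) = 1321/324; h(-1) = 47/12.
So the maximum is h(-5/3) = 1321/324.

1321/324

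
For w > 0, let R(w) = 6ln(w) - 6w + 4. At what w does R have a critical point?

1

R'(w) = 6/w − 6 = 0 gives w = 1.
R''(w) = -6/w², which is negative for w > 0, so this is a local maximum.
R(1) = 6·ln(1) - 6 + 4 ≈ -2.0000.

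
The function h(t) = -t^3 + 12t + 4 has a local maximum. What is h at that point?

20

Critical points: h'(t) = -3t^2 + 12 vanishes at t = -2, 2.
Since h''(t) = -6t, we get h''(-2) = 12 > 0 ⇒ local minimum; h''(2) = -12 < 0 ⇒ local maximum.
The local maximum is h(2) = 20.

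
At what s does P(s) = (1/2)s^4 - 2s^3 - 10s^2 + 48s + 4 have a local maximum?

P'(s) = 2s^3 - 6s^2 - 20s + 48. Setting P'(s) = 0 gives s ∈ {-3, 2, 4}.
Since P''(s) = 6s^2 - 12s - 20, we get P''(-3) = 70 > 0 ⇒ local minimum; P''(2) = -20 < 0 ⇒ local maximum; P''(4) = 28 > 0 ⇒ local minimum.
So the local maximum value is P(2) = 52.

2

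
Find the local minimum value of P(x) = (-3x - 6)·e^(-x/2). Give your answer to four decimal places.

P'(x) = (-3)·e^(-x/2) + (-3x - 6)·(-1/2)·e^(-x/2) = ((3/2)x)·e^(-x/2). Since e^(-x/2) > 0, the only critical point is x = 0.
P''(0) has the same sign as 3/2 > 0, so this is a local minimum.
P(0) = (-6)·e^(0) ≈ -6.0000.

-6.0000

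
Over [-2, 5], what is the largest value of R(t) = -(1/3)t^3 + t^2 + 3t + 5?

The derivative is -t^2 + 2t + 3, which vanishes at t = -1 and t = 3.
Candidates: R(-2) = 17/3,  R(-1) = 10/3,  R(3) = 14,  R(5) = 10/3.
The maximum over the interval is 14, attained at t = 3.

14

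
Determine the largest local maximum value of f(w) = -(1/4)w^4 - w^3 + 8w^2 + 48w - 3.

189

Critical points: f'(w) = -w^3 - 3w^2 + 16w + 48 vanishes at w = -4, -3, 4.
f''(w) = -3w^2 - 6w + 16. f''(-4) = -8 < 0 ⇒ local maximum; f''(-3) = 7 > 0 ⇒ local minimum; f''(4) = -56 < 0 ⇒ local maximum.
The largest local maximum is f(4) = 189.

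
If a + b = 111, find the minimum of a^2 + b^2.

With a + b = 111, a^2 + b^2 = a^2 + (111 − a)^2.
The derivative 2a − 2(111 − a) = 4a − 222 vanishes at a = 111/2; second derivative 4 > 0, a minimum.
The minimum is 2·(111/2)^2 = 12321/2.

12321/2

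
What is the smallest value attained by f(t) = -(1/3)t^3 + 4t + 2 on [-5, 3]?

-10/3

Differentiating, f'(t) = -t^2 + 4; which vanishes at t = -2 and t = 2.
Evaluating at the critical points and endpoints: f(-5) = 71/3, f(-2) = -10/3, f(2) = 22/3, f(3) = 5.
So the minimum is f(-2) = -10/3.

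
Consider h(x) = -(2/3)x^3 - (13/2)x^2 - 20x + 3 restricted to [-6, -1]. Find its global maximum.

33

The derivative is -2x^2 - 13x - 20, which vanishes at x = -4 and x = -5/2.
Candidates: h(-6) = 33, h(-4) = 65/3, h(-5/2) = 547/24, h(-1) = 103/6.
Hence the absolute maximum is 33 at x = -6.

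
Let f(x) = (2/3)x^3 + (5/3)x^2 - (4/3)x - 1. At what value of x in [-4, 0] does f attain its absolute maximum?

The derivative is 2x^2 + (10/3)x - 4/3, whose only zero in [-4, 0] is x = -2.
Candidates: f(-4) = -35/3; f(-2) = 3; f(0) = -1.
Hence the absolute maximum is 3 at x = -2.

-2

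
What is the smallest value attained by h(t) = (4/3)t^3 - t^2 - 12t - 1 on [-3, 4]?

Differentiating, h'(t) = 4t^2 - 2t - 12; which vanishes at t = -3/2 and t = 2.
Candidates: h(-3) = -10, h(-3/2) = 41/4, h(2) = -55/3, h(4) = 61/3.
So the minimum is h(2) = -55/3.

-55/3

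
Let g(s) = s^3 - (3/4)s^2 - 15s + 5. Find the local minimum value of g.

Critical points: g'(s) = 3s^2 - (3/2)s - 15 vanishes at s = -2, 5/2.
Second-derivative test with g''(s) = 6s - 3/2: g''(-2) = -27/2 < 0 ⇒ local maximum; g''(5/2) = 27/2 > 0 ⇒ local minimum.
The local minimum is g(5/2) = -345/16.

-345/16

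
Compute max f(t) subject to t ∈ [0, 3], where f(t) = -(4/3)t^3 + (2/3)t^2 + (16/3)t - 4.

92/81

Differentiating, f'(t) = -4t^2 + (4/3)t + 16/3; whose only zero in [0, 3] is t = 4/3.
Evaluating at the critical points and endpoints: f(0) = -4,  f(4/3) = 92/81,  f(3) = -18.
The maximum over the interval is 92/81, attained at t = 4/3.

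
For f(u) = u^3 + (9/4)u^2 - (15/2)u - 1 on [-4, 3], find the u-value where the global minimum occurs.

The derivative is 3u^2 + (9/2)u - 15/2, which vanishes at u = -5/2 and u = 1.
Candidates: f(-4) = 1, f(-5/2) = 259/16, f(1) = -21/4, f(3) = 95/4.
Hence the absolute minimum is -21/4 at u = 1.

1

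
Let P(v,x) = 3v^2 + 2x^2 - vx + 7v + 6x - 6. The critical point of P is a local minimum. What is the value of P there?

-386/23

∂P/∂v = 6v - x + 7 = 0 and ∂P/∂x = -v + 4x + 6 = 0, so (v, x) = (-34/23, -43/23).
The Hessian has P_{vv} = 6, P_{xx} = 4, P_{vx} = -1, giving D = 23 > 0 with P_{vv} > 0, so the point is a local minimum.
P(-34/23, -43/23) = -386/23.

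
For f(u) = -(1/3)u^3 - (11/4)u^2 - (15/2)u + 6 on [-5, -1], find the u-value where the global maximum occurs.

-5

Differentiating, f'(u) = -u^2 - (11/2)u - 15/2; which vanishes at u = -3 and u = -5/2.
Evaluating at the critical points and endpoints: f(-5) = 197/12, f(-3) = 51/4, f(-5/2) = 613/48, f(-1) = 133/12.
So the maximum is f(-5) = 197/12.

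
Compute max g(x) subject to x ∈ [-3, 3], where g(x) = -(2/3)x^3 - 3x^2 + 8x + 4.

The derivative is -2x^2 - 6x + 8, whose only zero in [-3, 3] is x = 1.
Candidates: g(-3) = -29; g(1) = 25/3; g(3) = -17.
The maximum over the interval is 25/3, attained at x = 1.

25/3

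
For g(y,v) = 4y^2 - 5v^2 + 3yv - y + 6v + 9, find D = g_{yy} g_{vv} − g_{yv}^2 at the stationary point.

∂g/∂y = 8y + 3v - 1 = 0 and ∂g/∂v = 3y - 10v + 6 = 0, so (y, v) = (-8/89, 51/89).
The Hessian has g_{yy} = 8, g_{vv} = -10, g_{yv} = 3, giving D = -89 < 0, so the point is a saddle point.
D = (8)·(-10) − (3)^2 = -89.

-89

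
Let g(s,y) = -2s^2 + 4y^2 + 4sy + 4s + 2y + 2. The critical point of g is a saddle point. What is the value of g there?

5/2

∂g/∂s = -4s + 4y + 4 = 0 and ∂g/∂y = 4s + 8y + 2 = 0, so (s, y) = (1/2, -1/2).
The Hessian has g_{ss} = -4, g_{yy} = 8, g_{sy} = 4, giving D = -48 < 0, so the point is a saddle point.
g(1/2, -1/2) = 5/2.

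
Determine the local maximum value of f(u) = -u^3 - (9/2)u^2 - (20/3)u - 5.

f'(u) = -3u^2 - 9u - 20/3. Setting f'(u) = 0 gives u ∈ {-5/3, -4/3}.
f''(u) = -6u - 9. f''(-5/3) = 1 > 0 ⇒ local minimum; f''(-4/3) = -1 < 0 ⇒ local maximum.
Thus f has its local maximum at u = -4/3, with value -47/27.

-47/27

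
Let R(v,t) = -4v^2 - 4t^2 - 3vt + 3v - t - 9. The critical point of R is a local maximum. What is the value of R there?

-446/55

∂R/∂v = -8v - 3t + 3 = 0 and ∂R/∂t = -3v - 8t - 1 = 0, so (v, t) = (27/55, -17/55).
The Hessian has R_{vv} = -8, R_{tt} = -8, R_{vt} = -3, giving D = 55 > 0 with R_{vv} < 0, so the point is a local maximum.
R(27/55, -17/55) = -446/55.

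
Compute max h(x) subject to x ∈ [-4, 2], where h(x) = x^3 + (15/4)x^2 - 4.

19

Differentiating, h'(x) = 3x^2 + (15/2)x; which vanishes at x = -5/2 and x = 0.
Evaluating at the critical points and endpoints: h(-4) = -8, h(-5/2) = 61/16, h(0) = -4, h(2) = 19.
So the maximum is h(2) = 19.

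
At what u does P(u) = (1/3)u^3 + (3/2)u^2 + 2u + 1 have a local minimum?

-1

P'(u) = u^2 + 3u + 2 = 0 at u = -2, -1.
P''(u) = 2u + 3. P''(-2) = -1 < 0 ⇒ local maximum; P''(-1) = 1 > 0 ⇒ local minimum.
Thus P has its local minimum at u = -1, with value 1/6.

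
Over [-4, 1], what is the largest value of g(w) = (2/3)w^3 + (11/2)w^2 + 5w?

76/3

The derivative is 2w^2 + 11w + 5, whose only zero in [-4, 1] is w = -1/2.
Evaluating at the critical points and endpoints: g(-4) = 76/3, g(-1/2) = -29/24, g(1) = 67/6.
The maximum over the interval is 76/3, attained at w = -4.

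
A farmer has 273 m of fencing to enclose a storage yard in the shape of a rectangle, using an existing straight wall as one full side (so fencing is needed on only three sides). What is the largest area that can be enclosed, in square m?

74529/8

Let the sides perpendicular to the wall have length x and the parallel side y, so 2x + y = 273 and the area is A = xy = x(273 − 2x).
A'(x) = 273 − 4x = 0 gives x = 273/4, and A''(x) = −4 < 0 confirms a maximum.
Then y = 273 − 2·273/4 = 273/2 and A = 74529/8.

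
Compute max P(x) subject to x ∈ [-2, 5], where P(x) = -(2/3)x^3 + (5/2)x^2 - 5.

31/3

Differentiating, P'(x) = -2x^2 + 5x; which vanishes at x = 0 and x = 5/2.
Evaluating at the critical points and endpoints: P(-2) = 31/3; P(0) = -5; P(5/2) = 5/24; P(5) = -155/6.
The maximum over the interval is 31/3, attained at x = -2.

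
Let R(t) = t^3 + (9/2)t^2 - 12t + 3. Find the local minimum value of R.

R'(t) = 3t^2 + 9t - 12. Setting R'(t) = 0 gives t ∈ {-4, 1}.
Second-derivative test with R''(t) = 6t + 9: R''(-4) = -15 < 0 ⇒ local maximum; R''(1) = 15 > 0 ⇒ local minimum.
Thus R has its local minimum at t = 1, with value -7/2.

-7/2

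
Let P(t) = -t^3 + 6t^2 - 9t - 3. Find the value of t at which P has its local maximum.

P'(t) = -3t^2 + 12t - 9. Setting P'(t) = 0 gives t ∈ {1, 3}.
Second-derivative test with P''(t) = -6t + 12: P''(1) = 6 > 0 ⇒ local minimum; P''(3) = -6 < 0 ⇒ local maximum.
So the local maximum value is P(3) = -3.

3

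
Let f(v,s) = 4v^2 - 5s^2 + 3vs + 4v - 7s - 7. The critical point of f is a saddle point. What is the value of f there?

∂f/∂v = 8v + 3s + 4 = 0 and ∂f/∂s = 3v - 10s - 7 = 0, so (v, s) = (-19/89, -68/89).
The Hessian has f_{vv} = 8, f_{ss} = -10, f_{vs} = 3, giving D = -89 < 0, so the point is a saddle point.
f(-19/89, -68/89) = -423/89.

-423/89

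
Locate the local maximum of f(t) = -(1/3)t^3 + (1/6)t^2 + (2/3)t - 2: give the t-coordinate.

1

f'(t) = -t^2 + (1/3)t + 2/3 = 0 at t = -2/3, 1.
Second-derivative test with f''(t) = -2t + 1/3: f''(-2/3) = 5/3 > 0 ⇒ local minimum; f''(1) = -5/3 < 0 ⇒ local maximum.
Thus f has its local maximum at t = 1, with value -3/2.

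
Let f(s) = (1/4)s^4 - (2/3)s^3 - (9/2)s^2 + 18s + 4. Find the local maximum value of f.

62/3

Critical points: f'(s) = s^3 - 2s^2 - 9s + 18 vanishes at s = -3, 2, 3.
Since f''(s) = 3s^2 - 4s - 9, we get f''(-3) = 30 > 0 ⇒ local minimum; f''(2) = -5 < 0 ⇒ local maximum; f''(3) = 6 > 0 ⇒ local minimum.
So the local maximum value is f(2) = 62/3.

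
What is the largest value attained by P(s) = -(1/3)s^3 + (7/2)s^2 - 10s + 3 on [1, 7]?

-7/6

Differentiating, P'(s) = -s^2 + 7s - 10; which vanishes at s = 2 and s = 5.
Candidates: P(1) = -23/6; P(2) = -17/3; P(5) = -7/6; P(7) = -59/6.
The maximum over the interval is -7/6, attained at s = 5.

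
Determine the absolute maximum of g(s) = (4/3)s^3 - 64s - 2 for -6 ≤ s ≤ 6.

506/3

Differentiating, g'(s) = 4s^2 - 64; which vanishes at s = -4 and s = 4.
Candidates: g(-6) = 94,  g(-4) = 506/3,  g(4) = -518/3,  g(6) = -98.
Hence the absolute maximum is 506/3 at s = -4.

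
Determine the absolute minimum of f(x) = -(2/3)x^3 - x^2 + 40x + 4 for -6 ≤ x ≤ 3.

Differentiating, f'(x) = -2x^2 - 2x + 40; whose only zero in [-6, 3] is x = -5.
Candidates: f(-6) = -128,  f(-5) = -413/3,  f(3) = 97.
So the minimum is f(-5) = -413/3.

-413/3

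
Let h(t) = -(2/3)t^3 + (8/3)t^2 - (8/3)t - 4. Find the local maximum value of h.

-4

Critical points: h'(t) = -2t^2 + (16/3)t - 8/3 vanishes at t = 2/3, 2.
Since h''(t) = -4t + 16/3, we get h''(2/3) = 8/3 > 0 ⇒ local minimum; h''(2) = -8/3 < 0 ⇒ local maximum.
The local maximum is h(2) = -4.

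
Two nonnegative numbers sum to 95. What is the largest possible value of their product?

With x + y = 95, the product is P(x) = x(95 − x).
P'(x) = 95 − 2x = 0 gives x = 95/2; P'' = −2 < 0, so this is the maximum.
P = 95/2·95/2 = 9025/4.

9025/4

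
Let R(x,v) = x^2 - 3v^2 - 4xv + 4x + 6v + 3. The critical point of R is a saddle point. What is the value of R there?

∂R/∂x = 2x - 4v + 4 = 0 and ∂R/∂v = -4x - 6v + 6 = 0, so (x, v) = (0, 1).
The Hessian has R_{xx} = 2, R_{vv} = -6, R_{xv} = -4, giving D = -28 < 0, so the point is a saddle point.
R(0, 1) = 6.

6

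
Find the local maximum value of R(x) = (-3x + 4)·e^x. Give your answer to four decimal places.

4.1868

By the product rule, R'(x) = (-3x + 1)·e^x. Since e^x > 0, the only critical point is x = 1/3.
R''(1/3) has the same sign as -3 < 0, so this is a local maximum.
R(1/3) = (3)·e^(1/3) ≈ 4.1868.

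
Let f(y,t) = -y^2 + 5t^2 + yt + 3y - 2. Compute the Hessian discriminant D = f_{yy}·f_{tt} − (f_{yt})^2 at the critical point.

-21

∂f/∂y = -2y + t + 3 = 0 and ∂f/∂t = y + 10t = 0, so (y, t) = (10/7, -1/7).
The Hessian has f_{yy} = -2, f_{tt} = 10, f_{yt} = 1, giving D = -21 < 0, so the point is a saddle point.
D = (-2)·(10) − (1)^2 = -21.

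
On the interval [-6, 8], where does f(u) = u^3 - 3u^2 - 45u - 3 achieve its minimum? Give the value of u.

5

The derivative is 3u^2 - 6u - 45, which vanishes at u = -3 and u = 5.
Candidates: f(-6) = -57,  f(-3) = 78,  f(5) = -178,  f(8) = -43.
Hence the absolute minimum is -178 at u = 5.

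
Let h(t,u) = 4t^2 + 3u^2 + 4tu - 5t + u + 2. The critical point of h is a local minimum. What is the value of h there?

-35/32

∂h/∂t = 8t + 4u - 5 = 0 and ∂h/∂u = 4t + 6u + 1 = 0, so (t, u) = (17/16, -7/8).
The Hessian has h_{tt} = 8, h_{uu} = 6, h_{tu} = 4, giving D = 32 > 0 with h_{tt} > 0, so the point is a local minimum.
h(17/16, -7/8) = -35/32.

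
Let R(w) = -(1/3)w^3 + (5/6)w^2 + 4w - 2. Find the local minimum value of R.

-410/81

Critical points: R'(w) = -w^2 + (5/3)w + 4 vanishes at w = -4/3, 3.
Second-derivative test with R''(w) = -2w + 5/3: R''(-4/3) = 13/3 > 0 ⇒ local minimum; R''(3) = -13/3 < 0 ⇒ local maximum.
Thus R has its local minimum at w = -4/3, with value -410/81.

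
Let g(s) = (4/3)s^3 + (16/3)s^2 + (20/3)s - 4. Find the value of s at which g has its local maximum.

Critical points: g'(s) = 4s^2 + (32/3)s + 20/3 vanishes at s = -5/3, -1.
Second-derivative test with g''(s) = 8s + 32/3: g''(-5/3) = -8/3 < 0 ⇒ local maximum; g''(-1) = 8/3 > 0 ⇒ local minimum.
Thus g has its local maximum at s = -5/3, with value -524/81.

-5/3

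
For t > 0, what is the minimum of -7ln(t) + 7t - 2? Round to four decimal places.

5.0000

P'(t) = -7/t + 7 = 0 gives t = 1.
P''(t) = 7/t², which is positive for t > 0, so this is a local minimum.
P(1) = -7·ln(1) + 7 - 2 ≈ 5.0000.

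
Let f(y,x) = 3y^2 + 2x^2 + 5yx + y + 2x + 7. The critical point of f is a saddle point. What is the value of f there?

11

∂f/∂y = 6y + 5x + 1 = 0 and ∂f/∂x = 5y + 4x + 2 = 0, so (y, x) = (-6, 7).
The Hessian has f_{yy} = 6, f_{xx} = 4, f_{yx} = 5, giving D = -1 < 0, so the point is a saddle point.
f(-6, 7) = 11.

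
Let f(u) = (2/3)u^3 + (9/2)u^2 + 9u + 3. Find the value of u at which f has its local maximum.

f'(u) = 2u^2 + 9u + 9 = 0 at u = -3, -3/2.
Second-derivative test with f''(u) = 4u + 9: f''(-3) = -3 < 0 ⇒ local maximum; f''(-3/2) = 3 > 0 ⇒ local minimum.
The local maximum is f(-3) = -3/2.

-3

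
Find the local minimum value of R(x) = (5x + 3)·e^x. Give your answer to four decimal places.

R'(x) = 5·e^x + (5x + 3)·1·e^x = (5x + 8)·e^x. Since e^x > 0, the only critical point is x = -8/5.
R''(-8/5) has the same sign as 5 > 0, so this is a local minimum.
R(-8/5) = (-5)·e^(-8/5) ≈ -1.0095.

-1.0095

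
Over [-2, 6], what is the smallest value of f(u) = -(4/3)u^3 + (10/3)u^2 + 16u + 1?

-71

Differentiating, f'(u) = -4u^2 + (20/3)u + 16; which vanishes at u = -4/3 and u = 3.
Evaluating at the critical points and endpoints: f(-2) = -7,  f(-4/3) = -911/81,  f(3) = 43,  f(6) = -71.
Hence the absolute minimum is -71 at u = 6.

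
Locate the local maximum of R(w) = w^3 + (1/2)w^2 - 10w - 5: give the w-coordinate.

-2

R'(w) = 3w^2 + w - 10 = 0 at w = -2, 5/3.
Second-derivative test with R''(w) = 6w + 1: R''(-2) = -11 < 0 ⇒ local maximum; R''(5/3) = 11 > 0 ⇒ local minimum.
So the local maximum value is R(-2) = 9.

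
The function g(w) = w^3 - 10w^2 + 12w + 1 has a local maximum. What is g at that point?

131/27

g'(w) = 3w^2 - 20w + 12 = 0 at w = 2/3, 6.
Second-derivative test with g''(w) = 6w - 20: g''(2/3) = -16 < 0 ⇒ local maximum; g''(6) = 16 > 0 ⇒ local minimum.
So the local maximum value is g(2/3) = 131/27.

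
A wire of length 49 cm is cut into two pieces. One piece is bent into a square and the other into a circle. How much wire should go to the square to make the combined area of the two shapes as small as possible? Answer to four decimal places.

Let x be the length used for the square. Square side x/4; circle radius (49−x)/(2π).
A(x) = (x/4)² + π·((49−x)/(2π))² = x²/16 + (49−x)²/(4π) for 0 ≤ x ≤ 49. A'(x) = x/8 − (49−x)/(2π) = 0 gives x = 4·49/(π+4) ≈ 27.4449.
A'' = 1/8 + 1/(2π) > 0, so this gives the minimum combined area; x ≈ 27.4449 cm to the square.

27.4449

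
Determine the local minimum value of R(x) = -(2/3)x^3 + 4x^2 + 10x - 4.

Critical points: R'(x) = -2x^2 + 8x + 10 vanishes at x = -1, 5.
Since R''(x) = -4x + 8, we get R''(-1) = 12 > 0 ⇒ local minimum; R''(5) = -12 < 0 ⇒ local maximum.
Thus R has its local minimum at x = -1, with value -28/3.

-28/3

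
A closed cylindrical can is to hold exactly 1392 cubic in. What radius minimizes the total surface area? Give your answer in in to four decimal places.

With radius r and height h, πr²h = 1392 so h = 1392/(πr²), and S(r) = 2πr² + 2πrh = 2πr² + 2·1392/r.
S'(r) = 4πr − 2·1392/r² = 0 ⇒ r³ = 1392/(2π), so r ≈ 6.0509 and h = 2r ≈ 12.1018.
S''(r) = 4π + 4·1392/r³ > 0, so this is the minimum; S ≈ 690.1456.

6.0509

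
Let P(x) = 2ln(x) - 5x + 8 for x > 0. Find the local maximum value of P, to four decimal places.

4.1674

P'(x) = 2/x − 5 = 0 gives x = 2/5.
P''(x) = -2/x², which is negative for x > 0, so this is a local maximum.
P(2/5) = 2·ln(2/5) - 2 + 8 ≈ 4.1674.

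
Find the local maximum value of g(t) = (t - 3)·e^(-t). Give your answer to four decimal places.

0.0183

g'(t) = 1·e^(-t) + (t - 3)·(-1)·e^(-t) = (-t + 4)·e^(-t). Since e^(-t) > 0, the only critical point is t = 4.
g''(4) has the same sign as -1 < 0, so this is a local maximum.
g(4) = (1)·e^(-4) ≈ 0.0183.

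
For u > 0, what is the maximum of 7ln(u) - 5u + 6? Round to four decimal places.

1.3553

R'(u) = 7/u − 5 = 0 gives u = 7/5.
R''(u) = -7/u², which is negative for u > 0, so this is a local maximum.
R(7/5) = 7·ln(7/5) - 7 + 6 ≈ 1.3553.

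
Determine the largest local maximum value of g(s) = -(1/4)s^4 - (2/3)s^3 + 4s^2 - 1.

Critical points: g'(s) = -s^3 - 2s^2 + 8s vanishes at s = -4, 0, 2.
g''(s) = -3s^2 - 4s + 8. g''(-4) = -24 < 0 ⇒ local maximum; g''(0) = 8 > 0 ⇒ local minimum; g''(2) = -12 < 0 ⇒ local maximum.
Thus g has its largest local maximum at s = -4, with value 125/3.

125/3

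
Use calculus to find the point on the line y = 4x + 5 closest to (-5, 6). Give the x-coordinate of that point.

Minimize D(x)^2 = (x + 5)^2 + (4x - 1)^2.
d/dx[D^2] = 2(x + 5) + 2·4·(4x - 1) = 0 ⇒ x = -1/17.
Then y = 81/17 and the distance is √(441/17) ≈ 5.0932.

-1/17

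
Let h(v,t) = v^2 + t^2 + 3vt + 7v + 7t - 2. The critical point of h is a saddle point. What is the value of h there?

-59/5

∂h/∂v = 2v + 3t + 7 = 0 and ∂h/∂t = 3v + 2t + 7 = 0, so (v, t) = (-7/5, -7/5).
The Hessian has h_{vv} = 2, h_{tt} = 2, h_{vt} = 3, giving D = -5 < 0, so the point is a saddle point.
h(-7/5, -7/5) = -59/5.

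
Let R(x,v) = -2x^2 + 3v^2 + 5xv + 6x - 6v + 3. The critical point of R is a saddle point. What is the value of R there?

363/49

∂R/∂x = -4x + 5v + 6 = 0 and ∂R/∂v = 5x + 6v - 6 = 0, so (x, v) = (66/49, -6/49).
The Hessian has R_{xx} = -4, R_{vv} = 6, R_{xv} = 5, giving D = -49 < 0, so the point is a saddle point.
R(66/49, -6/49) = 363/49.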